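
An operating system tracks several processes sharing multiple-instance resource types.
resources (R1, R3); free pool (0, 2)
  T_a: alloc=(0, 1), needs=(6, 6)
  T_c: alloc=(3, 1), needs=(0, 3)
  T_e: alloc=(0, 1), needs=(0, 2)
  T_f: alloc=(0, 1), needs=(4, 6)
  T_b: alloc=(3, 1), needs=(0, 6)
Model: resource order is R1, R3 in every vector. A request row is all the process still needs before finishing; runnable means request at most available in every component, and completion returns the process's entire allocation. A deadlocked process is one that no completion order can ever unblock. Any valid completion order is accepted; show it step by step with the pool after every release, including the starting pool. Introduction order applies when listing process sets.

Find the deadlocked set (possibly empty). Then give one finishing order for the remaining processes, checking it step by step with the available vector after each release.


The deadlocked set is T_a, T_f and T_b.
Key observation: even finishing T_e, T_c leaves just (3, 4) free — too little R3 for any of the remaining processes.
One completion order for the rest: T_e, T_c. Verifying each step:
  pool = (0, 2)
  T_e needs (0, 2) <= (0, 2) -> finishes; pool += (0, 1) = (0, 3)
  T_c needs (0, 3) <= (0, 3) -> finishes; pool += (3, 1) = (3, 4)
The blocked processes can never fit:
  blocked: T_a wants (6, 6), pool (3, 4) — not enough R1 and R3
  blocked: T_f wants (4, 6), pool (3, 4) — not enough R1 and R3
  blocked: T_b wants (0, 6), pool (3, 4) — not enough R3


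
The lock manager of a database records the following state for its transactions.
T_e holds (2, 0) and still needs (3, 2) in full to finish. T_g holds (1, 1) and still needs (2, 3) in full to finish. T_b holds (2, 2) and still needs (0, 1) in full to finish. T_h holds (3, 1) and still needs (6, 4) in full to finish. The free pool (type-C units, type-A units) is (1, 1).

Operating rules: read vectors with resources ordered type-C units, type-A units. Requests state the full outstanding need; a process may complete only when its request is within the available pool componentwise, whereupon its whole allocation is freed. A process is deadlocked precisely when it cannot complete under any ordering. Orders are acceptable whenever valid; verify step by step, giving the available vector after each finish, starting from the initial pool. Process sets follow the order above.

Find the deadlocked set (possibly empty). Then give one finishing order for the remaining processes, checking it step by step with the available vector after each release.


The deadlocked set is empty.
Key observation: T_b fits the free pool immediately, and its release cascades until everyone finishes.
The rest can finish in the order T_b, T_e, T_g, T_h. Walking it through:
  pool = (1, 1)
  T_b needs (0, 1) <= (1, 1) -> finishes; pool += (2, 2) = (3, 3)
  T_e needs (3, 2) <= (3, 3) -> finishes; pool += (2, 0) = (5, 3)
  T_g needs (2, 3) <= (5, 3) -> finishes; pool += (1, 1) = (6, 4)
  T_h needs (6, 4) <= (6, 4) -> finishes; pool += (3, 1) = (9, 5)


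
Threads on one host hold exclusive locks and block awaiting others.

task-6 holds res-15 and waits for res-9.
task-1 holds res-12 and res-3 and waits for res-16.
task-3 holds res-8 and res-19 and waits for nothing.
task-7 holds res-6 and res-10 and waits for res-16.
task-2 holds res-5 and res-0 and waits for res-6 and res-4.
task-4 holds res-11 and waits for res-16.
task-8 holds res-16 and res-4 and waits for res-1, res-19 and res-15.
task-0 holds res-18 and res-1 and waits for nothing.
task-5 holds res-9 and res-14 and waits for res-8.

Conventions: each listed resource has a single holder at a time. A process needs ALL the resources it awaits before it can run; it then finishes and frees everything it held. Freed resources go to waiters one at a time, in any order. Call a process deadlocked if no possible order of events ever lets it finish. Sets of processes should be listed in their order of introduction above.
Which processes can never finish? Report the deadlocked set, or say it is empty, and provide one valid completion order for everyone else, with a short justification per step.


Nothing here is deadlocked.
Key observation: the wait relation is loop-free; peeling off processes with no waits unwinds the whole state.
The rest can finish in the order task-3, task-5, task-0, task-6, task-8, task-7, task-4, task-1, task-2.
Check, step by step:
  run task-3 (it waits on nothing); releases res-8 and res-19
  task-5 waits on res-8 — all released -> runs and releases res-9 and res-14
  run task-0 (it waits on nothing); releases res-18 and res-1
  task-6 waits on res-9 — all released -> runs and releases res-15
  task-8 waits on res-1, res-19 and res-15 — all released -> runs and releases res-16 and res-4
  task-7 waits on res-16 — all released -> runs and releases res-6 and res-10
  task-4 waits on res-16 — all released -> runs and releases res-11
  task-1 waits on res-16 — all released -> runs and releases res-12 and res-3
  task-2 waits on res-6 and res-4 — all released -> runs and releases res-5 and res-0


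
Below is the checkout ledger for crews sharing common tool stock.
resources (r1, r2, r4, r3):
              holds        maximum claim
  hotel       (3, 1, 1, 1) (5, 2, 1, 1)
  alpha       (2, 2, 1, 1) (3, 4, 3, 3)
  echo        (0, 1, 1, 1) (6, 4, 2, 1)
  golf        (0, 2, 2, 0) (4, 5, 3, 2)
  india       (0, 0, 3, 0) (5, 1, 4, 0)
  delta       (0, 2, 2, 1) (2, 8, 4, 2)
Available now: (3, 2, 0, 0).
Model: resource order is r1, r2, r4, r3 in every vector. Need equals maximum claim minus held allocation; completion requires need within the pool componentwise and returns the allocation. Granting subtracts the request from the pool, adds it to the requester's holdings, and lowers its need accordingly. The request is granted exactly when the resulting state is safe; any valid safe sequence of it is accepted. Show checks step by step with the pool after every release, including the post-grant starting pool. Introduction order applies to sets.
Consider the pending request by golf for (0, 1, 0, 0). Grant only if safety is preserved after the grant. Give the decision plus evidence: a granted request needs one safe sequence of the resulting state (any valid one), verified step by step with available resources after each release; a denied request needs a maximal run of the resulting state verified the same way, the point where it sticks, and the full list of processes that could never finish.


DENY — the pretend-granted state is unsafe.
Key observation: after hotel, india the pool peaks at (6, 2, 4, 1), and each blocked process is short somewhere: alpha on r3; echo on r2; golf on r3; delta on r2.
On the post-grant state, hotel, india is a maximal run — nothing extends it. Walking it through:
  pool = (3, 1, 0, 0)
  hotel needs (2, 1, 0, 0) <= (3, 1, 0, 0) -> finishes; pool += (3, 1, 1, 1) = (6, 2, 1, 1)
  india needs (5, 1, 1, 0) <= (6, 2, 1, 1) -> finishes; pool += (0, 0, 3, 0) = (6, 2, 4, 1)
  blocked: alpha wants (1, 2, 2, 2), pool (6, 2, 4, 1) — not enough r3
  blocked: echo wants (6, 3, 1, 0), pool (6, 2, 4, 1) — not enough r2
  blocked: golf wants (4, 2, 1, 2), pool (6, 2, 4, 1) — not enough r3
  blocked: delta wants (2, 6, 2, 1), pool (6, 2, 4, 1) — not enough r2
Processes that could never finish after the grant: alpha, echo, golf and delta.


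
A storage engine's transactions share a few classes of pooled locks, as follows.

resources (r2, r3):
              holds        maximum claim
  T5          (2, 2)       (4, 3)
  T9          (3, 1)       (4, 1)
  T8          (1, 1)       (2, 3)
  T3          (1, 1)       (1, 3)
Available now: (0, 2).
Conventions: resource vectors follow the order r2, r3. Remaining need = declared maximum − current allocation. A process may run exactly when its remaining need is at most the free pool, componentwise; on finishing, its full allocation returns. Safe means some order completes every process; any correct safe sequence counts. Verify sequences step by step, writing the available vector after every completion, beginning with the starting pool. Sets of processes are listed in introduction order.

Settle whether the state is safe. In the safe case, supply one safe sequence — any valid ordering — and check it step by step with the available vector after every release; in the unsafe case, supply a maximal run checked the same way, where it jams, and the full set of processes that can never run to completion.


SAFE, for example via the order T3, T9, T8, T5.
Key observation: at T3 the run first touches a limit — (0, 2) against (0, 2), exact on a resource it actually requests.
Verifying each step:
  pool = (0, 2)
  T3: need (0, 2) fits (0, 2); releases (1, 1), pool now (1, 3)
  T9: need (1, 0) fits (1, 3); releases (3, 1), pool now (4, 4)
  T8: need (1, 2) fits (4, 4); releases (1, 1), pool now (5, 5)
  T5: need (2, 1) fits (5, 5); releases (2, 2), pool now (7, 7)


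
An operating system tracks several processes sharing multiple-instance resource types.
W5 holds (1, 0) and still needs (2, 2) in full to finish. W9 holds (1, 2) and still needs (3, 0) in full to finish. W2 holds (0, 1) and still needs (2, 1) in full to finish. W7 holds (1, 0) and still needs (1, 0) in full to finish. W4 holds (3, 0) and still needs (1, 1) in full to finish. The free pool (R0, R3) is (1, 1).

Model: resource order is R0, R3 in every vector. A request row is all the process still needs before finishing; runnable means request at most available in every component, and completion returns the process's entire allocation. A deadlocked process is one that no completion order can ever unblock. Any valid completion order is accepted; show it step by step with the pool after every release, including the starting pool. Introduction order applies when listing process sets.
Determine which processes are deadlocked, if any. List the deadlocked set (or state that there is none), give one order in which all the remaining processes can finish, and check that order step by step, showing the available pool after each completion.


Nothing here is deadlocked.
Key observation: there is always a runnable process — W7 first — so the state unwinds completely.
One completion order for the rest: W7, W4, W9, W5, W2. Walking it through:
  pool = (1, 1)
  W7 needs (1, 0) <= (1, 1) -> finishes; pool += (1, 0) = (2, 1)
  W4 needs (1, 1) <= (2, 1) -> finishes; pool += (3, 0) = (5, 1)
  W9 needs (3, 0) <= (5, 1) -> finishes; pool += (1, 2) = (6, 3)
  W5 needs (2, 2) <= (6, 3) -> finishes; pool += (1, 0) = (7, 3)
  W2 needs (2, 1) <= (7, 3) -> finishes; pool += (0, 1) = (7, 4)


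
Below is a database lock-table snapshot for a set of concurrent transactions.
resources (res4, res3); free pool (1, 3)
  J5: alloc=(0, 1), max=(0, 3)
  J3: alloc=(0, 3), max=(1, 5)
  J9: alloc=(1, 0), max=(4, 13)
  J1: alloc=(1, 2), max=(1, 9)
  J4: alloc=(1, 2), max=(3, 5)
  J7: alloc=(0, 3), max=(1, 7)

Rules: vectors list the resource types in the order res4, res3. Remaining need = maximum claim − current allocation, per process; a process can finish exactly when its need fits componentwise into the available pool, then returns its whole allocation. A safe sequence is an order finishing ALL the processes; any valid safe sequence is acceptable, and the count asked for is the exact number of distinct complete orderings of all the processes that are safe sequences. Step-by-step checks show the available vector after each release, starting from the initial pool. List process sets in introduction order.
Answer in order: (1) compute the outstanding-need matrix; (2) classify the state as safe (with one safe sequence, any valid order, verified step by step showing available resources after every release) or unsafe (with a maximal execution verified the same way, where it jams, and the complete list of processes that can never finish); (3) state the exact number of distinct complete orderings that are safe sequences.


(1) Need matrix, components ordered res4, res3:
  J5: (0, 2)
  J3: (1, 2)
  J9: (3, 13)
  J1: (0, 7)
  J4: (2, 3)
  J7: (1, 4)
(2) SAFE. One safe sequence: J5, J3, J1, J7, J4, J9.
Key observation: reading the order forward, J3 is the first process whose need (1, 2) meets the free pool (1, 4) exactly on a resource it requests.
Check, step by step:
  pool = (1, 3)
  J5 needs (0, 2) <= (1, 3) -> finishes; pool += (0, 1) = (1, 4)
  J3 needs (1, 2) <= (1, 4) -> finishes; pool += (0, 3) = (1, 7)
  J1 needs (0, 7) <= (1, 7) -> finishes; pool += (1, 2) = (2, 9)
  J7 needs (1, 4) <= (2, 9) -> finishes; pool += (0, 3) = (2, 12)
  J4 needs (2, 3) <= (2, 12) -> finishes; pool += (1, 2) = (3, 14)
  J9 needs (3, 13) <= (3, 14) -> finishes; pool += (1, 0) = (4, 14)
(3) The exact count: 13 of the possible complete orderings are safe sequences.


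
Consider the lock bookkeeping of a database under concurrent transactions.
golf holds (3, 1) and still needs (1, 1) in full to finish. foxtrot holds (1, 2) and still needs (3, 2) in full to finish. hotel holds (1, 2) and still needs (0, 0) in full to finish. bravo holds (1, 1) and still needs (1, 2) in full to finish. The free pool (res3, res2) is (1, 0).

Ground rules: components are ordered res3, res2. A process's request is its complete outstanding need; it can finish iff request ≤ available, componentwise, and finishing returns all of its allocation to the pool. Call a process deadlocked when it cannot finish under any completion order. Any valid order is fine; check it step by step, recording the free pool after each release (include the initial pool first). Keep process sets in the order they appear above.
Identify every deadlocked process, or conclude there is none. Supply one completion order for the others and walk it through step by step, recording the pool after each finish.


The deadlocked set is empty.
Key observation: there is always a runnable process — hotel first — so the state unwinds completely.
One completion order for the rest: hotel, golf, foxtrot, bravo. Verifying each step:
  pool = (1, 0)
  hotel needs (0, 0) <= (1, 0) -> finishes; pool += (1, 2) = (2, 2)
  golf needs (1, 1) <= (2, 2) -> finishes; pool += (3, 1) = (5, 3)
  foxtrot needs (3, 2) <= (5, 3) -> finishes; pool += (1, 2) = (6, 5)
  bravo needs (1, 2) <= (6, 5) -> finishes; pool += (1, 1) = (7, 6)


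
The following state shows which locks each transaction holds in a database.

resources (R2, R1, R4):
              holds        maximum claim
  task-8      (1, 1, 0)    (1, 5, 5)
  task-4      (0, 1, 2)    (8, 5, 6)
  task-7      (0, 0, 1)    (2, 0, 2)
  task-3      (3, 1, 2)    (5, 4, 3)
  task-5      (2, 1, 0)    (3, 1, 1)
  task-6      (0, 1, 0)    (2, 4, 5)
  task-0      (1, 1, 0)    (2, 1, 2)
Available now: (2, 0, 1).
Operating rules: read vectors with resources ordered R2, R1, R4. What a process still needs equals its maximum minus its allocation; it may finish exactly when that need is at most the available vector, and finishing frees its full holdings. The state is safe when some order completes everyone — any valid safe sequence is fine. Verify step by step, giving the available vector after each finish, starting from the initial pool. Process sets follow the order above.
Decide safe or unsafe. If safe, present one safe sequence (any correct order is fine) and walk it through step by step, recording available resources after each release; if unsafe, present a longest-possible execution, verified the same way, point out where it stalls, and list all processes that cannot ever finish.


UNSAFE — no complete ordering exists.
Key observation: the pool after task-7, task-5, task-0 is (5, 2, 2); every surviving request exceeds it in R1, so progress ends there.
A maximal execution: task-7, task-5, task-0 — then nothing else fits. Check, step by step:
  pool = (2, 0, 1)
  run task-7 (needs (2, 0, 1), free (2, 0, 1)); after release of (0, 0, 1) the pool is (2, 0, 2)
  run task-5 (needs (1, 0, 1), free (2, 0, 2)); after release of (2, 1, 0) the pool is (4, 1, 2)
  run task-0 (needs (1, 0, 2), free (4, 1, 2)); after release of (1, 1, 0) the pool is (5, 2, 2)
  task-8 cannot run: need (0, 4, 5) vs free (5, 2, 2) (insufficient R1 and R4)
  task-4 cannot run: need (8, 4, 4) vs free (5, 2, 2) (insufficient R2, R1 and R4)
  task-3 cannot run: need (2, 3, 1) vs free (5, 2, 2) (insufficient R1)
  task-6 cannot run: need (2, 3, 5) vs free (5, 2, 2) (insufficient R1 and R4)
Processes that can never finish: task-8, task-4, task-3 and task-6.


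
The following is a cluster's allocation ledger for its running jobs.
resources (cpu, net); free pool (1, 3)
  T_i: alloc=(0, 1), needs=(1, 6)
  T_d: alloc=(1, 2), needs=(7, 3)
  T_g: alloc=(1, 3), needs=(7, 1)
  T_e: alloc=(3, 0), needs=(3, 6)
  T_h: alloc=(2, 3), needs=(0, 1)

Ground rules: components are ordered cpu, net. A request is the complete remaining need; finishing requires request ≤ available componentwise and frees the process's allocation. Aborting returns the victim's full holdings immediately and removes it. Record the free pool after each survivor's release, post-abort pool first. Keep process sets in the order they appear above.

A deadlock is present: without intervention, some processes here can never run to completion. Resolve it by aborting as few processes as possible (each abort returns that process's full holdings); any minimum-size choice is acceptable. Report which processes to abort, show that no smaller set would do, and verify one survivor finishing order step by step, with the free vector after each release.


The answer: abort T_g.
Key observation: T_d was stuck for good until T_g gave back (1, 3); in the order shown it finishes at step 3.
Minimality: the empty abort set fails — the state is deadlocked as it stands.
Survivors finish in the order: T_h, T_e, T_d, T_i. Step-by-step check (pool after the aborts first):
  pool = (2, 6)
  T_h needs (0, 1) <= (2, 6) -> finishes; pool += (2, 3) = (4, 9)
  T_e needs (3, 6) <= (4, 9) -> finishes; pool += (3, 0) = (7, 9)
  T_d needs (7, 3) <= (7, 9) -> finishes; pool += (1, 2) = (8, 11)
  T_i needs (1, 6) <= (8, 11) -> finishes; pool += (0, 1) = (8, 12)


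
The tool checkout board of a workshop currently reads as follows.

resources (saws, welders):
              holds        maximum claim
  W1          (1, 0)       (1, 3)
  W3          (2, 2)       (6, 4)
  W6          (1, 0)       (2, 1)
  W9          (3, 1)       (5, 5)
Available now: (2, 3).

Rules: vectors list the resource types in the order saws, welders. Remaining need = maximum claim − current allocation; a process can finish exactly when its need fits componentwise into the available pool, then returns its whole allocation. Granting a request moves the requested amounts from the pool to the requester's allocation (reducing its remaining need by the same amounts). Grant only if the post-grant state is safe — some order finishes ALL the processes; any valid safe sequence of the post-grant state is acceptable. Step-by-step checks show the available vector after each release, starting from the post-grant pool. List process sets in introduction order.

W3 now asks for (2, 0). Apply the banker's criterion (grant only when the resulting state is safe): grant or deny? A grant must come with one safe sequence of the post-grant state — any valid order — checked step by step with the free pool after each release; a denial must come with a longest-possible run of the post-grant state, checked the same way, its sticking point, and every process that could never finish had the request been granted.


GRANT. The post-grant state is safe; one safe sequence: W1, W6, W3, W9.
Key observation: the grant leaves (0, 3) free — enough for W1, whose release restarts the cascade.
Verifying the post-grant state step by step:
  pool = (0, 3)
  W1 needs (0, 3) <= (0, 3) -> finishes; pool += (1, 0) = (1, 3)
  W6 needs (1, 1) <= (1, 3) -> finishes; pool += (1, 0) = (2, 3)
  W3 needs (2, 2) <= (2, 3) -> finishes; pool += (4, 2) = (6, 5)
  W9 needs (2, 4) <= (6, 5) -> finishes; pool += (3, 1) = (9, 6)


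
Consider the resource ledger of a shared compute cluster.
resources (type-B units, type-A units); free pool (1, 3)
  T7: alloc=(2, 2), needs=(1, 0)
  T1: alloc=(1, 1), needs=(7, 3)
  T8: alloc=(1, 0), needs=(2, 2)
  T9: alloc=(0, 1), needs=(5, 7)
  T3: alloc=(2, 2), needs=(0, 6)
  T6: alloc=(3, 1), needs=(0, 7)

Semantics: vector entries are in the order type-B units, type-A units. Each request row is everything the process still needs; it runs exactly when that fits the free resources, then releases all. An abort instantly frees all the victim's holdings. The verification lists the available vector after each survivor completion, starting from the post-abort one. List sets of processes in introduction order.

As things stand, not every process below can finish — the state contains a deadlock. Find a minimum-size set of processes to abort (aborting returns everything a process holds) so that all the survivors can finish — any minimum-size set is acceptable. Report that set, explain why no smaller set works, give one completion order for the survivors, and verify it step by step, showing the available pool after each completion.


The answer: abort T3.
Key observation: the returned (2, 2) from T3 is what brings T6 — unrunnable before, under any order — into play at step 2.
No smaller set exists: with zero aborts the deadlock remains.
The survivors complete as T7, T6, T9, T8, T1. Verifying each step (starting from the post-abort pool):
  pool = (3, 5)
  T7 needs (1, 0) <= (3, 5) -> finishes; pool += (2, 2) = (5, 7)
  T6 needs (0, 7) <= (5, 7) -> finishes; pool += (3, 1) = (8, 8)
  T9 needs (5, 7) <= (8, 8) -> finishes; pool += (0, 1) = (8, 9)
  T8 needs (2, 2) <= (8, 9) -> finishes; pool += (1, 0) = (9, 9)
  T1 needs (7, 3) <= (9, 9) -> finishes; pool += (1, 1) = (10, 10)


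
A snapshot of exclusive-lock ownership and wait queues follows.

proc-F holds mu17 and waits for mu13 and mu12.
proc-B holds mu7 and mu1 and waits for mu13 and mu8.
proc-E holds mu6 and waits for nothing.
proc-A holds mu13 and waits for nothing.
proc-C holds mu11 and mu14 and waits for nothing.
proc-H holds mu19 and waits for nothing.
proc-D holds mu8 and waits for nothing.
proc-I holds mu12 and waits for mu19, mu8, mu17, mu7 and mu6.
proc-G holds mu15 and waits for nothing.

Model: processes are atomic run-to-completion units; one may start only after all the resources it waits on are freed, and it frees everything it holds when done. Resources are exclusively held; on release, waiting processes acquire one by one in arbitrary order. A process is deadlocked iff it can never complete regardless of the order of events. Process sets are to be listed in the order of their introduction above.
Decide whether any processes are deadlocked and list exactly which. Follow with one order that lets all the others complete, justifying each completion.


The deadlocked set is proc-F and proc-I.
Key observation: nobody on the ring proc-F -> proc-I -> proc-F can start until another member finishes, which never happens; no other process is dragged down with it.
The rest can finish in the order proc-H, proc-D, proc-C, proc-A, proc-B, proc-G, proc-E.
Step-by-step check:
  proc-H: no waits; runs immediately, freeing mu19
  proc-D: no waits; runs immediately, freeing mu8
  proc-C: no waits; runs immediately, freeing mu11 and mu14
  proc-A: no waits; runs immediately, freeing mu13
  proc-B waits on mu13 and mu8 — all released -> runs and releases mu7 and mu1
  proc-G: no waits; runs immediately, freeing mu15
  proc-E: no waits; runs immediately, freeing mu6


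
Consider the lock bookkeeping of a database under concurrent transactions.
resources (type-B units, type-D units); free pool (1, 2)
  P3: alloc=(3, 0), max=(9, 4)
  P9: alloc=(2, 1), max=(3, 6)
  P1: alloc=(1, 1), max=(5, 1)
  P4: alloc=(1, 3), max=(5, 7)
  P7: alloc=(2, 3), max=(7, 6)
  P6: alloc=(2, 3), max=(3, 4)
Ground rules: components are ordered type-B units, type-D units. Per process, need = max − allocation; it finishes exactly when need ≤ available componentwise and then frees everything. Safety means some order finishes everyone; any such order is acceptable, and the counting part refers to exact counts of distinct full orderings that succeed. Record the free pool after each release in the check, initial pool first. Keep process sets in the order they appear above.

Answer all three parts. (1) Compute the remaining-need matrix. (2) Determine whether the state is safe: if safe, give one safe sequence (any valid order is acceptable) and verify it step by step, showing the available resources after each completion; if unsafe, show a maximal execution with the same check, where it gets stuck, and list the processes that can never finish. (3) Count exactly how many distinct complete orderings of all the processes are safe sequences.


(1) Outstanding need per process (order type-B units, type-D units):
  P3: (6, 4)
  P9: (1, 5)
  P1: (4, 0)
  P4: (4, 4)
  P7: (5, 3)
  P6: (1, 1)
(2) The state is SAFE; one workable sequence: P6, P9, P7, P4, P3, P1.
Key observation: at P6 the run first touches a limit — (1, 1) against (1, 2), exact on a resource it actually requests.
Walking it through:
  pool = (1, 2)
  run P6 (needs (1, 1), free (1, 2)); after release of (2, 3) the pool is (3, 5)
  run P9 (needs (1, 5), free (3, 5)); after release of (2, 1) the pool is (5, 6)
  run P7 (needs (5, 3), free (5, 6)); after release of (2, 3) the pool is (7, 9)
  run P4 (needs (4, 4), free (7, 9)); after release of (1, 3) the pool is (8, 12)
  run P3 (needs (6, 4), free (8, 12)); after release of (3, 0) the pool is (11, 12)
  run P1 (needs (4, 0), free (11, 12)); after release of (1, 1) the pool is (12, 13)
(3) The exact count: 18 of the possible complete orderings are safe sequences.


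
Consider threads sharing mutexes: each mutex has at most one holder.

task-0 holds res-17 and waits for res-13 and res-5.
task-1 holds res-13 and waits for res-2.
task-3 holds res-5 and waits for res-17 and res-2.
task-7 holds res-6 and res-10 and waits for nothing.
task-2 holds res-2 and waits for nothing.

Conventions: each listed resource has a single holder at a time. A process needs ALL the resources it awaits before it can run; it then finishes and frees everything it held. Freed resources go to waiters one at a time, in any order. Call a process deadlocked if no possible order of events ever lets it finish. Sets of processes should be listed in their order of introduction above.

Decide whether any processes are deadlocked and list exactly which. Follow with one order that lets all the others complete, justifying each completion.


Deadlocked: task-0 and task-3.
Key observation: the loop task-0 -> task-3 -> task-0 blocks itself forever; no other process is dragged down with it.
A valid finishing order for the others: task-2, task-7, task-1.
Verifying each step:
  task-2: no waits; runs immediately, freeing res-2
  task-7: no waits; runs immediately, freeing res-6 and res-10
  run task-1 (all its waits — res-2 — are resolved); releases res-13


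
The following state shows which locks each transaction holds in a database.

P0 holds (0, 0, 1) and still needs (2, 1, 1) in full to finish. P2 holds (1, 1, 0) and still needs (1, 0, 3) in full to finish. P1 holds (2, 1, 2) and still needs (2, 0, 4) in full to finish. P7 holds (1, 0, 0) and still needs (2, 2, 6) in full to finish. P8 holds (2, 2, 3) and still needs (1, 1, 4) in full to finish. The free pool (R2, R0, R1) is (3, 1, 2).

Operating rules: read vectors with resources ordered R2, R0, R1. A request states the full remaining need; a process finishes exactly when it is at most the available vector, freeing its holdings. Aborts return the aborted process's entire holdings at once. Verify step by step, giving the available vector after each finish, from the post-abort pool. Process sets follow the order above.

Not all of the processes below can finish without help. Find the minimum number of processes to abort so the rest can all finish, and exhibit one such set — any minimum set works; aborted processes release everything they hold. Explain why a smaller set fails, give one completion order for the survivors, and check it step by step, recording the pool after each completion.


Abort P1.
Key observation: the returned (2, 1, 2) from P1 is what brings P8 — unrunnable before, under any order — into play at step 1.
Why nothing smaller works: aborting no one leaves the state deadlocked as given.
The survivors complete as P8, P0, P7, P2. Step-by-step check (starting from the post-abort pool):
  pool = (5, 2, 4)
  P8: need (1, 1, 4) fits (5, 2, 4); releases (2, 2, 3), pool now (7, 4, 7)
  P0: need (2, 1, 1) fits (7, 4, 7); releases (0, 0, 1), pool now (7, 4, 8)
  P7: need (2, 2, 6) fits (7, 4, 8); releases (1, 0, 0), pool now (8, 4, 8)
  P2: need (1, 0, 3) fits (8, 4, 8); releases (1, 1, 0), pool now (9, 5, 8)


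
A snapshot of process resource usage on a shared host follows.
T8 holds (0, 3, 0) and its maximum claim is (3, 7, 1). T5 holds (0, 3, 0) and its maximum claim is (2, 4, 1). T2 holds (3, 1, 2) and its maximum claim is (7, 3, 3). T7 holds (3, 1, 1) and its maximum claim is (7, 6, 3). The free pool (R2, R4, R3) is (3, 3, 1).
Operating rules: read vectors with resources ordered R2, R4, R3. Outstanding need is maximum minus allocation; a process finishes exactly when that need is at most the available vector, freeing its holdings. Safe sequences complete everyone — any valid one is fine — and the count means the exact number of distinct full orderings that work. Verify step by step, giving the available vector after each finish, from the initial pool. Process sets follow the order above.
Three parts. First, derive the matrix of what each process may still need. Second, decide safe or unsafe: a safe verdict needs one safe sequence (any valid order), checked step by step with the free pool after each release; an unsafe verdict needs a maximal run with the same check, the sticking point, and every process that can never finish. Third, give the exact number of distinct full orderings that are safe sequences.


(1) Remaining need (order R2, R4, R3):
  T8: (3, 4, 1)
  T5: (2, 1, 1)
  T2: (4, 2, 1)
  T7: (4, 5, 2)
(2) UNSAFE — no complete ordering exists.
Key observation: R2 is the bottleneck — with T5, T8 done the pool holds (3, 9, 1), short of every remaining need.
Going as far as possible: T5, T8; after that, nothing fits. Walking it through:
  pool = (3, 3, 1)
  T5 needs (2, 1, 1) <= (3, 3, 1) -> finishes; pool += (0, 3, 0) = (3, 6, 1)
  T8 needs (3, 4, 1) <= (3, 6, 1) -> finishes; pool += (0, 3, 0) = (3, 9, 1)
  T2 still needs (4, 2, 1) but only (3, 9, 1) is free — short on R2
  T7 still needs (4, 5, 2) but only (3, 9, 1) is free — short on R2 and R3
Processes that can never finish: T2 and T7.
(3) The exact count: 0 of the possible complete orderings are safe sequences.


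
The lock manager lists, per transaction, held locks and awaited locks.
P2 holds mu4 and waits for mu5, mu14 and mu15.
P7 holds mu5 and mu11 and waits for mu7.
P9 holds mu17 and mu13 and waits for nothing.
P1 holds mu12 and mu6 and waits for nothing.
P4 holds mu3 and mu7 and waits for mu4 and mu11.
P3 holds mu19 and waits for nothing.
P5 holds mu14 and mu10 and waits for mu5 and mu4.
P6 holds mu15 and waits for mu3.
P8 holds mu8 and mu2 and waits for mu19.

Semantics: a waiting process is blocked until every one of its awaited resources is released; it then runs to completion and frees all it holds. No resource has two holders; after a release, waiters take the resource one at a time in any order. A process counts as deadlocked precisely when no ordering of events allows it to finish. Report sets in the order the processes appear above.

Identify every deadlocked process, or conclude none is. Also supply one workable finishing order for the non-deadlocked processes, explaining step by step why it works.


Deadlocked: P2, P7, P4, P5 and P6.
Key observation: along P2 -> P7 -> P4 -> P2, each member waits on what the next one holds — a deadlock; P5 and P6 are caught in further circular waits.
A valid finishing order for the others: P1, P3, P9, P8.
Step-by-step check:
  P1: no waits; runs immediately, freeing mu12 and mu6
  P3: no waits; runs immediately, freeing mu19
  P9: no waits; runs immediately, freeing mu17 and mu13
  P8 waits on mu19 — all released -> runs and releases mu8 and mu2


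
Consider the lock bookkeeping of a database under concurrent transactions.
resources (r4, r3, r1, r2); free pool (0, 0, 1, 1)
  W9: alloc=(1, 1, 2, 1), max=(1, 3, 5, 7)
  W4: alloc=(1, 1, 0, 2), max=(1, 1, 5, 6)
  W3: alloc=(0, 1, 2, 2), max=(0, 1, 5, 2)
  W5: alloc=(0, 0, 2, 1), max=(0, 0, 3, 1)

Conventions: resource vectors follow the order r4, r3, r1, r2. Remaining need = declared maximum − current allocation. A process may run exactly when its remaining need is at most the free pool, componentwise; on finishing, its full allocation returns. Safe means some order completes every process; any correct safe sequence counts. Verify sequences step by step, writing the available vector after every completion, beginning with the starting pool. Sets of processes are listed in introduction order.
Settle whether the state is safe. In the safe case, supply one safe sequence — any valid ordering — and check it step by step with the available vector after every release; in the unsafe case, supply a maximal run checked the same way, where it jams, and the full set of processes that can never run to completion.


The state is SAFE; one workable sequence: W5, W3, W4, W9.
Key observation: the order's first zero-slack moment is W5 ((0, 0, 1, 0) needed, (0, 0, 1, 1) free — a requested resource with nothing to spare).
Check, step by step:
  pool = (0, 0, 1, 1)
  W5: need (0, 0, 1, 0) fits (0, 0, 1, 1); releases (0, 0, 2, 1), pool now (0, 0, 3, 2)
  W3: need (0, 0, 3, 0) fits (0, 0, 3, 2); releases (0, 1, 2, 2), pool now (0, 1, 5, 4)
  W4: need (0, 0, 5, 4) fits (0, 1, 5, 4); releases (1, 1, 0, 2), pool now (1, 2, 5, 6)
  W9: need (0, 2, 3, 6) fits (1, 2, 5, 6); releases (1, 1, 2, 1), pool now (2, 3, 7, 7)


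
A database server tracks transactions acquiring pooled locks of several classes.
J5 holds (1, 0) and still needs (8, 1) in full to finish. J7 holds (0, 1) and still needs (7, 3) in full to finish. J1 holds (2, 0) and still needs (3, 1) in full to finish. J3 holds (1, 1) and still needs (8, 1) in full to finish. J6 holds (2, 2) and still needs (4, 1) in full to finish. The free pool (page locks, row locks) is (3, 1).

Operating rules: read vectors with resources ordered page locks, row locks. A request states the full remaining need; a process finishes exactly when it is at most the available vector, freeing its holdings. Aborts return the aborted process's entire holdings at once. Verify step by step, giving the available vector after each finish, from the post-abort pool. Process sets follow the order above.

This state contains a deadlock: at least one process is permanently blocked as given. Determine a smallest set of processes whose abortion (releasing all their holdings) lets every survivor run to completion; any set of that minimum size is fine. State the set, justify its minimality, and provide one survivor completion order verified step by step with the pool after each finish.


Abort J5.
Key observation: no ordering could ever have run J3 before the abort of J5; with (1, 0) back in the pool it fits at step 4.
No smaller set exists: with zero aborts the deadlock remains.
One survivor order: J1, J6, J7, J3. Step-by-step check (post-abort pool first):
  pool = (4, 1)
  run J1 (needs (3, 1), free (4, 1)); after release of (2, 0) the pool is (6, 1)
  run J6 (needs (4, 1), free (6, 1)); after release of (2, 2) the pool is (8, 3)
  run J7 (needs (7, 3), free (8, 3)); after release of (0, 1) the pool is (8, 4)
  run J3 (needs (8, 1), free (8, 4)); after release of (1, 1) the pool is (9, 5)


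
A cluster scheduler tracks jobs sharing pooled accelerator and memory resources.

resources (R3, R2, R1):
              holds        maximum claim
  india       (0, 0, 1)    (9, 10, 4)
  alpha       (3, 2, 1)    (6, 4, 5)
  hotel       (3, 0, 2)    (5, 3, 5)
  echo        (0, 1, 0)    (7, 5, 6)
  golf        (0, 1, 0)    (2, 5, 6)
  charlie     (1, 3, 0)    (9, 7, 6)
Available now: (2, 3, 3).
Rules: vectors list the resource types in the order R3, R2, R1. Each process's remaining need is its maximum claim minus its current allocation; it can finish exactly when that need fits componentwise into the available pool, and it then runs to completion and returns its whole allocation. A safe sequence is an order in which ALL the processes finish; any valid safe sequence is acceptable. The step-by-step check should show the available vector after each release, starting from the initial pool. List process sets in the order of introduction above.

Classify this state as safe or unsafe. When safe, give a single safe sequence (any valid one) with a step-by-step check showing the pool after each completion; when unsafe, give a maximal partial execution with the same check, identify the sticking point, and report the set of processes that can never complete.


SAFE — a valid safe sequence is hotel, alpha, echo, golf, charlie, india.
Key observation: hotel marks the first exact bind of the order: its need (2, 3, 3) fits the free (2, 3, 3) with zero slack on a requested resource.
Check, step by step:
  pool = (2, 3, 3)
  hotel: need (2, 3, 3) fits (2, 3, 3); releases (3, 0, 2), pool now (5, 3, 5)
  alpha: need (3, 2, 4) fits (5, 3, 5); releases (3, 2, 1), pool now (8, 5, 6)
  echo: need (7, 4, 6) fits (8, 5, 6); releases (0, 1, 0), pool now (8, 6, 6)
  golf: need (2, 4, 6) fits (8, 6, 6); releases (0, 1, 0), pool now (8, 7, 6)
  charlie: need (8, 4, 6) fits (8, 7, 6); releases (1, 3, 0), pool now (9, 10, 6)
  india: need (9, 10, 3) fits (9, 10, 6); releases (0, 0, 1), pool now (9, 10, 7)


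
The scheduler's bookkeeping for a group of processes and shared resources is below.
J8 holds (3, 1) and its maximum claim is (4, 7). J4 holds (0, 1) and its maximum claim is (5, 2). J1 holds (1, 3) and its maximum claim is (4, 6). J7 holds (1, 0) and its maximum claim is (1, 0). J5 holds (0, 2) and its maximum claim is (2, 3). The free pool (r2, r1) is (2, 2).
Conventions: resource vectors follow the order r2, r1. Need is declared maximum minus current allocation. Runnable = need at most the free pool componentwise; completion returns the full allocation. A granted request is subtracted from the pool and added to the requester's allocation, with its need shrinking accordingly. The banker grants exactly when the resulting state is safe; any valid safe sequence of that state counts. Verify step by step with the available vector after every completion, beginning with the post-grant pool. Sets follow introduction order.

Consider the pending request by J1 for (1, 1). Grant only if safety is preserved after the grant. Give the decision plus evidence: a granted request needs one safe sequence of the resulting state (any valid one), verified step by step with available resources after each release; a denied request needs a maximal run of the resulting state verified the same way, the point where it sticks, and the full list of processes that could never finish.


GRANT: granting preserves safety; a valid post-grant sequence is J7, J5, J1, J8, J4.
Key observation: the transfer keeps a workable pool ((1, 1)); J7 starts the safe sequence.
Step-by-step check of the post-grant state:
  pool = (1, 1)
  run J7 (needs (0, 0), free (1, 1)); after release of (1, 0) the pool is (2, 1)
  run J5 (needs (2, 1), free (2, 1)); after release of (0, 2) the pool is (2, 3)
  run J1 (needs (2, 2), free (2, 3)); after release of (2, 4) the pool is (4, 7)
  run J8 (needs (1, 6), free (4, 7)); after release of (3, 1) the pool is (7, 8)
  run J4 (needs (5, 1), free (7, 8)); after release of (0, 1) the pool is (7, 9)


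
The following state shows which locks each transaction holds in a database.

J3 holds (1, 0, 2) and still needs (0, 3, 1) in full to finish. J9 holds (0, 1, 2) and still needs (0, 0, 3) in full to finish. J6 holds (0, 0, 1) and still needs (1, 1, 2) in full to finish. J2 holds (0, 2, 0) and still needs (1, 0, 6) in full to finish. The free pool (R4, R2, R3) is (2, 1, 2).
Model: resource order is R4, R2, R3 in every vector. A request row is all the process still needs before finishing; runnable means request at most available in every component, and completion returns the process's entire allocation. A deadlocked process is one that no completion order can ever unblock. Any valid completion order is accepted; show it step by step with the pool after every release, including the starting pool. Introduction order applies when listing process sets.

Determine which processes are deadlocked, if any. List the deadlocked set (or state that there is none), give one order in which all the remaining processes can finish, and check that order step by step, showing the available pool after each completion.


Deadlocked: J3 and J2.
Key observation: after J6, J9 the pool peaks at (2, 2, 5), and each blocked process is short somewhere: J3 on R2; J2 on R3.
A valid finishing order for the others: J6, J9. Check, step by step:
  pool = (2, 1, 2)
  J6: need (1, 1, 2) fits (2, 1, 2); releases (0, 0, 1), pool now (2, 1, 3)
  J9: need (0, 0, 3) fits (2, 1, 3); releases (0, 1, 2), pool now (2, 2, 5)
The stuck group stays short no matter what:
  blocked: J3 wants (0, 3, 1), pool (2, 2, 5) — not enough R2
  blocked: J2 wants (1, 0, 6), pool (2, 2, 5) — not enough R3
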